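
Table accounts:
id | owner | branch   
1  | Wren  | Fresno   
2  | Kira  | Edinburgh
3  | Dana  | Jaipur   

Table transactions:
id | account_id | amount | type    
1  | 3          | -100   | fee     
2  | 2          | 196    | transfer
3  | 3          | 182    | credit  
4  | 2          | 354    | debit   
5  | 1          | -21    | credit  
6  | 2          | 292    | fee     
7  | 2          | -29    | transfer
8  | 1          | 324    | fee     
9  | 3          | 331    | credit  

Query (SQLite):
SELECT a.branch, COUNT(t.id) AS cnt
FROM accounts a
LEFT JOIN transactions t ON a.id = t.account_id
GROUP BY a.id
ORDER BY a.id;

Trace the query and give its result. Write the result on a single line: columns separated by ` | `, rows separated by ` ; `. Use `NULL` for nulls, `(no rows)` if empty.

LEFT JOIN keeps every accounts row; unmatched ones get NULL for transactions columns.
Group by accounts.id and compute COUNT(t.id). COUNT(col) of an all-NULL group is 0.
  1: ids {5, 8} → COUNT(t.id)=2
  2: ids {2, 4, 6, 7} → COUNT(t.id)=4
  3: ids {1, 3, 9} → COUNT(t.id)=3

Fresno | 2 ; Edinburgh | 4 ; Jaipur | 3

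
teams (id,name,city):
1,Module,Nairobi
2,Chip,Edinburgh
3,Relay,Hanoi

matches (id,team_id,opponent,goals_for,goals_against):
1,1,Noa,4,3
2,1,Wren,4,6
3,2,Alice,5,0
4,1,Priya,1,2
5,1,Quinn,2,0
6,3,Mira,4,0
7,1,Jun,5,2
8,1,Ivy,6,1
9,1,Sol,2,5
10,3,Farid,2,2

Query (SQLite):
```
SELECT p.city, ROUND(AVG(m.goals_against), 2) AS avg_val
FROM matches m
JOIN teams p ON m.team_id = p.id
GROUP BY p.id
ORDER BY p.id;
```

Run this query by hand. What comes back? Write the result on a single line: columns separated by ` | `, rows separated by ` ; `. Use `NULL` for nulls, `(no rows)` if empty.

Nairobi | 2.71 ; Edinburgh | 0 ; Hanoi | 1

Join each matches row to its teams via team_id.
Group joined rows by teams.id; compute ROUND(AVG(m.goals_against), 2) per group.
  1: ids {1, 2, 4, 5, 7, 8, 9} → ROUND(AVG(m.goals_against), 2)=2.71
  2: ids {3} → ROUND(AVG(m.goals_against), 2)=0
  3: ids {6, 10} → ROUND(AVG(m.goals_against), 2)=1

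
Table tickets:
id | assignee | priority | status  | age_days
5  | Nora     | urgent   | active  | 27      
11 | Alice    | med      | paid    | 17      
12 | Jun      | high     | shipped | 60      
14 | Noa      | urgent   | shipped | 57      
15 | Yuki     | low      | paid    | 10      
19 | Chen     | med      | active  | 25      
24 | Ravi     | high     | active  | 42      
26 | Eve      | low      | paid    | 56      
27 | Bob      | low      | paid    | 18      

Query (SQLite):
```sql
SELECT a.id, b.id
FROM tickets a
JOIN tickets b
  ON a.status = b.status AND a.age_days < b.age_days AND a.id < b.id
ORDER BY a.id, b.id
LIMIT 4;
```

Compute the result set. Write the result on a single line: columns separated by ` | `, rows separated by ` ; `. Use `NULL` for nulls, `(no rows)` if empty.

Pairs (a,b) with same status, a.age_days < b.age_days, a.id < b.id.
status groups: active:{5,19,24} paid:{11,15,26,27} shipped:{12,14}
Ordered by (a.id, b.id); first 4.

5 | 24 ; 11 | 26 ; 11 | 27 ; 15 | 26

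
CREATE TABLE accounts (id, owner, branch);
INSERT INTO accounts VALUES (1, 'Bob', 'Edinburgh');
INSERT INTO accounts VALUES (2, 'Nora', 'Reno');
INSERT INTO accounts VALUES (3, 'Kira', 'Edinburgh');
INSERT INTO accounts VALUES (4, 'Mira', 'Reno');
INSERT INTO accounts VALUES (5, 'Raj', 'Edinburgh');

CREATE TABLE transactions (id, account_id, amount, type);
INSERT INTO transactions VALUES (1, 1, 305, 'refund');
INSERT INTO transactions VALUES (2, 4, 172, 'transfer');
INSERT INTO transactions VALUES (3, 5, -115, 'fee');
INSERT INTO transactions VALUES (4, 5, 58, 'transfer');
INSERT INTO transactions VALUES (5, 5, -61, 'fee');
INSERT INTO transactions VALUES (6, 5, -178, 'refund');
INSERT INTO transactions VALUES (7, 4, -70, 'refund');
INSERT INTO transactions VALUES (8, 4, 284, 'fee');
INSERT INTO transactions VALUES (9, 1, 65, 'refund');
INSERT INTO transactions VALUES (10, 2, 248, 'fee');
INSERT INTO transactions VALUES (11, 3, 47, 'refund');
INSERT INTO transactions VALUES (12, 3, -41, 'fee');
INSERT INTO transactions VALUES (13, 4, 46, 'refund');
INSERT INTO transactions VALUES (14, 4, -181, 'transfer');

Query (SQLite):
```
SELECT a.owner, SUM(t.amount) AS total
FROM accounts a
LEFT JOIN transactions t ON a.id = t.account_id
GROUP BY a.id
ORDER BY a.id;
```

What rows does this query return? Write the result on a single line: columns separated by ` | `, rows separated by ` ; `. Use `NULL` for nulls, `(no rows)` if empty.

LEFT JOIN keeps every accounts row; unmatched ones get NULL for transactions columns.
Group by accounts.id and compute SUM(t.amount). SUM over an all-NULL group is NULL.
  1: ids {1, 9} → SUM(t.amount)=370
  2: ids {10} → SUM(t.amount)=248
  3: ids {11, 12} → SUM(t.amount)=6
  4: ids {2, 7, 8, 13, 14} → SUM(t.amount)=251
  5: ids {3, 4, 5, 6} → SUM(t.amount)=-296

Bob | 370 ; Nora | 248 ; Kira | 6 ; Mira | 251 ; Raj | -296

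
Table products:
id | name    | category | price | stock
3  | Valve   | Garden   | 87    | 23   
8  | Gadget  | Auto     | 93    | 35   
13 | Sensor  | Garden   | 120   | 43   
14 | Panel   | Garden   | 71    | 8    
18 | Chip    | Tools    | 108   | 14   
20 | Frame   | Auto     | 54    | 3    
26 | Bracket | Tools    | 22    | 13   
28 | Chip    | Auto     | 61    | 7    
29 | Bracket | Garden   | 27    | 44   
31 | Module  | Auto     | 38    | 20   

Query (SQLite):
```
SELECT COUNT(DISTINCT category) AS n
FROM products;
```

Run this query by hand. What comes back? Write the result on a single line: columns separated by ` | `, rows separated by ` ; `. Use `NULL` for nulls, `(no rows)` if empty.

3

Count distinct non-NULL category values.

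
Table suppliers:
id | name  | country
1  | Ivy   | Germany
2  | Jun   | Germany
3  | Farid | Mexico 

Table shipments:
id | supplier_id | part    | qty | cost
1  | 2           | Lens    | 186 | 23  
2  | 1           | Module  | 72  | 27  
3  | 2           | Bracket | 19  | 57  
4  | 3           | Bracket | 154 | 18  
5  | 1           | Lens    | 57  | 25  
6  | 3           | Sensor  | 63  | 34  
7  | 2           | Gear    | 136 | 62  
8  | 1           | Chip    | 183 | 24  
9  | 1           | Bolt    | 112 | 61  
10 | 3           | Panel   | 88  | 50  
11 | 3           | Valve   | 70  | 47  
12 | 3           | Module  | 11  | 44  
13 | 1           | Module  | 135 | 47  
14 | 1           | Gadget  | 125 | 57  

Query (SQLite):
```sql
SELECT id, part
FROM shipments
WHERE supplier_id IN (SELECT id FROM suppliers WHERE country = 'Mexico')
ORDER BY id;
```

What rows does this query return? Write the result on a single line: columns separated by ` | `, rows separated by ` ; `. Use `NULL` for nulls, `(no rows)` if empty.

Inner query: suppliers.id where country = 'Mexico'.
Outer: keep shipments rows whose supplier_id is in that set.
Inner query → {3}

4 | Bracket ; 6 | Sensor ; 10 | Panel ; 11 | Valve ; 12 | Module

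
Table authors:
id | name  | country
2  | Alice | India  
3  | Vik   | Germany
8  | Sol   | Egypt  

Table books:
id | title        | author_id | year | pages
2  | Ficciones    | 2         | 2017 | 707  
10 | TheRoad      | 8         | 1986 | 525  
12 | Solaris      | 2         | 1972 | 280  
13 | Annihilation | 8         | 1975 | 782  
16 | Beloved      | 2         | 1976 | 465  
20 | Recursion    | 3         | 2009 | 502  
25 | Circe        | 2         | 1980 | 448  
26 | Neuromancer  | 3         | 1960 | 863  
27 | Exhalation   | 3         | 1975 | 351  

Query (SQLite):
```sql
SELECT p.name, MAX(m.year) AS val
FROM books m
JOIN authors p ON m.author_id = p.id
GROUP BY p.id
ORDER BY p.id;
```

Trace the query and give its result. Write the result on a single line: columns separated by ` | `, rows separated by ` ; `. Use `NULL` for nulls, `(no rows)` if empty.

Alice | 2017 ; Vik | 2009 ; Sol | 1986

Join each books row to its authors via author_id.
Group joined rows by authors.id; compute MAX(m.year) per group.
  2: ids {2, 12, 16, 25} → MAX(m.year)=2017
  3: ids {20, 26, 27} → MAX(m.year)=2009
  8: ids {10, 13} → MAX(m.year)=1986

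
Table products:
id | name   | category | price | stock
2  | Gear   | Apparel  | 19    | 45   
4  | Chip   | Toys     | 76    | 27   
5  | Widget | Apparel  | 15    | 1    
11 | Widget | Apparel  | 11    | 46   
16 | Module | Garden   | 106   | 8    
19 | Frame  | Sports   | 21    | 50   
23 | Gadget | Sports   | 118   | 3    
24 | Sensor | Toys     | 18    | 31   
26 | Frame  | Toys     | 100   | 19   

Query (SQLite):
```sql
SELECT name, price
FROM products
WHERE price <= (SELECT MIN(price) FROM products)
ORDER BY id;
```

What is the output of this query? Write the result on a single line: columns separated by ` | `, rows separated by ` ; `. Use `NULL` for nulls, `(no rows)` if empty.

Widget | 11

Scalar subquery: MIN(price) over all products rows = 11.
Keep rows where price <= that value.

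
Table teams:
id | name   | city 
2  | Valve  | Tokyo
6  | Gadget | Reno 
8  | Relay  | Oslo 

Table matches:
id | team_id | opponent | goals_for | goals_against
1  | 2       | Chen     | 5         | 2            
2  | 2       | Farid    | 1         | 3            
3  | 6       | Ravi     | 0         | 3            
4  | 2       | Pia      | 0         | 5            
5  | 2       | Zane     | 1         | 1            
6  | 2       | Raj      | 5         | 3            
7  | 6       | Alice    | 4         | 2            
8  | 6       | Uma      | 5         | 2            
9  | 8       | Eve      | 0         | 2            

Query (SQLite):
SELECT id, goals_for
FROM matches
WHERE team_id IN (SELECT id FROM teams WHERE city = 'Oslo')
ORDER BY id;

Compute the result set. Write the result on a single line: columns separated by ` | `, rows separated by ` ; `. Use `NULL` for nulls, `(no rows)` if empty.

Inner query: teams.id where city = 'Oslo'.
Outer: keep matches rows whose team_id is in that set.
Inner query → {8}

9 | 0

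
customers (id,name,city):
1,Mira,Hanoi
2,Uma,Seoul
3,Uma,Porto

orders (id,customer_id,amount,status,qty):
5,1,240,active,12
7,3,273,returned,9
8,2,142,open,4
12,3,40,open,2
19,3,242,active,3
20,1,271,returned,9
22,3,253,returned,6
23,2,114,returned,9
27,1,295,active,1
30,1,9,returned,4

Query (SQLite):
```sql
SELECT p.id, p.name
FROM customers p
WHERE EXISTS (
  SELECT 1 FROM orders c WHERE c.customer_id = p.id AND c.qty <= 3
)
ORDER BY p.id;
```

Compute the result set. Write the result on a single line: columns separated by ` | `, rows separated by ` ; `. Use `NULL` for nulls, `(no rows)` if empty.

For each customers row, check whether any orders with matching customer_id has qty <= 3.
Keep rows where that is true.

1 | Mira ; 3 | Uma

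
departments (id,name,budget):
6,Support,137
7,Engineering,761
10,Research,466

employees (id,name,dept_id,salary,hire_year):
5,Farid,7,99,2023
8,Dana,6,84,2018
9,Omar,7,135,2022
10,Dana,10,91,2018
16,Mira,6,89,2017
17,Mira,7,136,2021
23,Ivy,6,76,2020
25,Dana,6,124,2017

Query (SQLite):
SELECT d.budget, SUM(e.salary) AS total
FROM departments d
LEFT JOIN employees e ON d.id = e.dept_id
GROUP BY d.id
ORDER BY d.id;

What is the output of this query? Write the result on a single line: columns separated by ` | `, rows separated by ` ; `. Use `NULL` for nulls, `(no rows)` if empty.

LEFT JOIN keeps every departments row; unmatched ones get NULL for employees columns.
Group by departments.id and compute SUM(e.salary). SUM over an all-NULL group is NULL.
  6: ids {8, 16, 23, 25} → SUM(e.salary)=373
  7: ids {5, 9, 17} → SUM(e.salary)=370
  10: ids {10} → SUM(e.salary)=91

137 | 373 ; 761 | 370 ; 466 | 91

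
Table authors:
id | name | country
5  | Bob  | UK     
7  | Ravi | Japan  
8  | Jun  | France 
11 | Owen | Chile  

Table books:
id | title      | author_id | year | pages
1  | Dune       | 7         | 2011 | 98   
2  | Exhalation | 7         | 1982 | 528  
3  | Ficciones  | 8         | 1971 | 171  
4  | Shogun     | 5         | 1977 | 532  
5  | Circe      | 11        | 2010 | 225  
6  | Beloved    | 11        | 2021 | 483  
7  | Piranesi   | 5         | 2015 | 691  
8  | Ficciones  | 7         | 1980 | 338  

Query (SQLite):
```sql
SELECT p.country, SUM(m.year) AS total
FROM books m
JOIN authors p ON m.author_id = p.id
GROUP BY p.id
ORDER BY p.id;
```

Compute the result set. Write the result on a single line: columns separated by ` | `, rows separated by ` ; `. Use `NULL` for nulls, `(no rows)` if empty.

UK | 3992 ; Japan | 5973 ; France | 1971 ; Chile | 4031

Join each books row to its authors via author_id.
Group joined rows by authors.id; compute SUM(m.year) per group.
  5: ids {4, 7} → SUM(m.year)=3992
  7: ids {1, 2, 8} → SUM(m.year)=5973
  8: ids {3} → SUM(m.year)=1971
  11: ids {5, 6} → SUM(m.year)=4031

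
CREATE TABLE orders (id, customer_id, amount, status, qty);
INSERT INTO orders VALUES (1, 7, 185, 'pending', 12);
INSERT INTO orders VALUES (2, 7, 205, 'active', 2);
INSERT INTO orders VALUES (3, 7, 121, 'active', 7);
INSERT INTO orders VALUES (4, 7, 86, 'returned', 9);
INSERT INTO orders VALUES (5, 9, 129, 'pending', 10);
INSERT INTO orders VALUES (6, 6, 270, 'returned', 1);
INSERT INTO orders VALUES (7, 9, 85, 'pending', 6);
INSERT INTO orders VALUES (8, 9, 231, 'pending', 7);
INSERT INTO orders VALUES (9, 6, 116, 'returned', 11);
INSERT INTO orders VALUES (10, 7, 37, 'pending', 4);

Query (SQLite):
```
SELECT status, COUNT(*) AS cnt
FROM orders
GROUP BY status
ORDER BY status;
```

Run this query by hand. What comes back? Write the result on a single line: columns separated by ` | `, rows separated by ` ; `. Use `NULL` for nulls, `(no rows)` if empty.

active | 2 ; pending | 5 ; returned | 3

Partition orders by status; compute COUNT(*) within each group.
  active: ids {2, 3} → COUNT(*)=2
  pending: ids {1, 5, 7, 8, 10} → COUNT(*)=5
  returned: ids {4, 6, 9} → COUNT(*)=3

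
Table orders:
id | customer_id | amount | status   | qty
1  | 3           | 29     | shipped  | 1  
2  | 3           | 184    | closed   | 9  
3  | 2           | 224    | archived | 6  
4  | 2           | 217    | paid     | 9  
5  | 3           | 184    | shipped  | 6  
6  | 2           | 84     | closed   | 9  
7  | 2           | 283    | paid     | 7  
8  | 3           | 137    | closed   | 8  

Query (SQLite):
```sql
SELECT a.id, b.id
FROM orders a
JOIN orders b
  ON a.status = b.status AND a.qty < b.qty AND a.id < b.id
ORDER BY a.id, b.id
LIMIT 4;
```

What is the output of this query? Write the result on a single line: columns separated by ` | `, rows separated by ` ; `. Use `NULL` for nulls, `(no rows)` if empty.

1 | 5

Pairs (a,b) with same status, a.qty < b.qty, a.id < b.id.
status groups: archived:{3} closed:{2,6,8} paid:{4,7} shipped:{1,5}
Ordered by (a.id, b.id); first 4.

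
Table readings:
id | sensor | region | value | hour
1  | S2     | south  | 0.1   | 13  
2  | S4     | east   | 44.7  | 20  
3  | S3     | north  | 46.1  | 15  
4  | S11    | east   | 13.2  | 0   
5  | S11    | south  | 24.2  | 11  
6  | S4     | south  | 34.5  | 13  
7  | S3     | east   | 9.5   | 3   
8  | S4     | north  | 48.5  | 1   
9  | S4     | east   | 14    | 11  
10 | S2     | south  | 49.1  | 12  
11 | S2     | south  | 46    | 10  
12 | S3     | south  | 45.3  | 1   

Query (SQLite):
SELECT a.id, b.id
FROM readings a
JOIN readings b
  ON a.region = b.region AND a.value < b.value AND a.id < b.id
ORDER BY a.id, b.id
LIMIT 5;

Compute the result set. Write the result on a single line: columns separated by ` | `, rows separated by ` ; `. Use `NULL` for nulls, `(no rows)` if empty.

1 | 5 ; 1 | 6 ; 1 | 10 ; 1 | 11 ; 1 | 12

Pairs (a,b) with same region, a.value < b.value, a.id < b.id.
region groups: east:{2,4,7,9} north:{3,8} south:{1,5,6,10,11,12}
Ordered by (a.id, b.id); first 5.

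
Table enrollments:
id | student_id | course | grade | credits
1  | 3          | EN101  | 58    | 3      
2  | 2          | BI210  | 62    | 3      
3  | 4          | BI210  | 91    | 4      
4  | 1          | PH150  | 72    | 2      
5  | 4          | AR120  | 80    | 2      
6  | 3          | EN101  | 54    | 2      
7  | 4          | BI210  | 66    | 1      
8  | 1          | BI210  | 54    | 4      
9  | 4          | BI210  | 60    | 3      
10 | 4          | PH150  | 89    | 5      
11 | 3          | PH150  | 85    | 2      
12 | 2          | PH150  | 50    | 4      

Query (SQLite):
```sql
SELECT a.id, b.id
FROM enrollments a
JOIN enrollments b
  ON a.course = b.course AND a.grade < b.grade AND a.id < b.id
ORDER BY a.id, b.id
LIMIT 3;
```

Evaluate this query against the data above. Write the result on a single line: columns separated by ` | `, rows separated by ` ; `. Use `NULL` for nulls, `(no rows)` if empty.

Pairs (a,b) with same course, a.grade < b.grade, a.id < b.id.
course groups: AR120:{5} BI210:{2,3,7,8,9} EN101:{1,6} PH150:{4,10,11,12}
Ordered by (a.id, b.id); first 3.

2 | 3 ; 2 | 7 ; 4 | 10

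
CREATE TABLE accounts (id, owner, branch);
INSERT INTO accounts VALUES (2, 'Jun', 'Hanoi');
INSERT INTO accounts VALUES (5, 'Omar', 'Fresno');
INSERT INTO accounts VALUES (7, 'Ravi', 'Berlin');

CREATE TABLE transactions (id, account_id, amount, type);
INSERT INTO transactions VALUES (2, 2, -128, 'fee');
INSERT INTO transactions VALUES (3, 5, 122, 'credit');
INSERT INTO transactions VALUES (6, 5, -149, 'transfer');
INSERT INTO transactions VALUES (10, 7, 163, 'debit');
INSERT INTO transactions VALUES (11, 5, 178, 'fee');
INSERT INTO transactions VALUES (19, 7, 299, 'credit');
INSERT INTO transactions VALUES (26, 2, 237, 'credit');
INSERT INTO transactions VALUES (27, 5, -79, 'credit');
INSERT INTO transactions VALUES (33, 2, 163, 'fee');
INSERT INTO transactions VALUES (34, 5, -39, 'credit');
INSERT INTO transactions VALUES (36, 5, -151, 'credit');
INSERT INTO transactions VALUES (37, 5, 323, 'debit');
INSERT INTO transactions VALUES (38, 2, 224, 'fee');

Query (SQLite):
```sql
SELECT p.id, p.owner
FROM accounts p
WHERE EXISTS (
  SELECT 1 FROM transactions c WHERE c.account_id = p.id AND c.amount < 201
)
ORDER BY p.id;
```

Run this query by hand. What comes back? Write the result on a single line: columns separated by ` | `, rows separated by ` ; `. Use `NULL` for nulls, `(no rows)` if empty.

For each accounts row, check whether any transactions with matching account_id has amount < 201.
Keep rows where that is true.

2 | Jun ; 5 | Omar ; 7 | Ravi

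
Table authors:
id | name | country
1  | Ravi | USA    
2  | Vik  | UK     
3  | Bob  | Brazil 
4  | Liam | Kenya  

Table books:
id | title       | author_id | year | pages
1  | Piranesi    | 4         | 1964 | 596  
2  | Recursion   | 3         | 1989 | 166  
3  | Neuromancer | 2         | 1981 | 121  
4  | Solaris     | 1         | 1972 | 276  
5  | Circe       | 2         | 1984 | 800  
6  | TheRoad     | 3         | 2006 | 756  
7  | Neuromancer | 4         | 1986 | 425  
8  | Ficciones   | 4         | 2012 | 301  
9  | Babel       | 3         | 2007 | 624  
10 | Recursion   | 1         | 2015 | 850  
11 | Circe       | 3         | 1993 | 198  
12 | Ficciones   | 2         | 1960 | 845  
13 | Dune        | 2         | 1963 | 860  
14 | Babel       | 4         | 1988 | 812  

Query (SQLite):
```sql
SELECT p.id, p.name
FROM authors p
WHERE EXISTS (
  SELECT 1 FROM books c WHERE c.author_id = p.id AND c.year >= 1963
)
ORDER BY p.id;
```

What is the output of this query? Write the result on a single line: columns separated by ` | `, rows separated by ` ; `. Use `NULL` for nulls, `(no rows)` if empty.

1 | Ravi ; 2 | Vik ; 3 | Bob ; 4 | Liam

For each authors row, check whether any books with matching author_id has year >= 1963.
Keep rows where that is true.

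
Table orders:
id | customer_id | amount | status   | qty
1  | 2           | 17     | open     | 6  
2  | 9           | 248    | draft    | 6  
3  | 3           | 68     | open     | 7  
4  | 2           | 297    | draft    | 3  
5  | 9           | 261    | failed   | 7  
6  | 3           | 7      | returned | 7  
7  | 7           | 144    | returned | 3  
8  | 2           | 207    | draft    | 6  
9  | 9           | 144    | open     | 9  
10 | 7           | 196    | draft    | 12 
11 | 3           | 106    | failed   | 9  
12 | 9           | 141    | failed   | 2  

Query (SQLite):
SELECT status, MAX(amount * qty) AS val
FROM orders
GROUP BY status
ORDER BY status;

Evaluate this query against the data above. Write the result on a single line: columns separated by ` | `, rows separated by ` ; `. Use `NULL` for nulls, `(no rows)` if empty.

For each row compute amount * qty.
Group by status; take MAX of the expression per group.
  draft: ids {2, 4, 8, 10} → MAX(amount * qty)=2352
  failed: ids {5, 11, 12} → MAX(amount * qty)=1827
  open: ids {1, 3, 9} → MAX(amount * qty)=1296
  returned: ids {6, 7} → MAX(amount * qty)=432

draft | 2352 ; failed | 1827 ; open | 1296 ; returned | 432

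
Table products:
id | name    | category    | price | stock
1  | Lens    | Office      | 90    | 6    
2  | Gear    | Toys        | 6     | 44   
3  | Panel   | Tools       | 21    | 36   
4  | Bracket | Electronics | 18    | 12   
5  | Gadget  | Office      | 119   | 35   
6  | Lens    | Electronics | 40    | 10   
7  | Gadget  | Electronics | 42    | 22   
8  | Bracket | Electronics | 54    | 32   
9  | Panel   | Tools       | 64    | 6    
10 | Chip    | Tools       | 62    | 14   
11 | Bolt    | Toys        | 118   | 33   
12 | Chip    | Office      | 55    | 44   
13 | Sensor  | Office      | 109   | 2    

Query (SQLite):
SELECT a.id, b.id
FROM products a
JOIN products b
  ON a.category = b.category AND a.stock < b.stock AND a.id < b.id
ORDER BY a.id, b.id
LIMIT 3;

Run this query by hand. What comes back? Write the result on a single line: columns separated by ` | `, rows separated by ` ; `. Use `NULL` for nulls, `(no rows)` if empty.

1 | 5 ; 1 | 12 ; 4 | 7

Pairs (a,b) with same category, a.stock < b.stock, a.id < b.id.
category groups: Electronics:{4,6,7,8} Office:{1,5,12,13} Tools:{3,9,10} Toys:{2,11}
Ordered by (a.id, b.id); first 3.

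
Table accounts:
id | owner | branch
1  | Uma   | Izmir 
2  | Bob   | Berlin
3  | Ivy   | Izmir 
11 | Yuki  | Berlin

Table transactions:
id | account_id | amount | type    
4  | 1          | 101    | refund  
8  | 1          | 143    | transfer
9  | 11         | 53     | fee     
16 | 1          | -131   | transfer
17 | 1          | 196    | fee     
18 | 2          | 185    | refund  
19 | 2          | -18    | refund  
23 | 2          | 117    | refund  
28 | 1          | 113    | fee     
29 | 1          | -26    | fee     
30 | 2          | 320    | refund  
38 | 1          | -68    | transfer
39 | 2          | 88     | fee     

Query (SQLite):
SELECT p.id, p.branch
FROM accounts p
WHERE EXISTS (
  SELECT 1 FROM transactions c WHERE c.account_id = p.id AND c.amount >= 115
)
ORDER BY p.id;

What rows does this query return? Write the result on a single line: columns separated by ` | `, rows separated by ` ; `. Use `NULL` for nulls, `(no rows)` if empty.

1 | Izmir ; 2 | Berlin

For each accounts row, check whether any transactions with matching account_id has amount >= 115.
Keep rows where that is true.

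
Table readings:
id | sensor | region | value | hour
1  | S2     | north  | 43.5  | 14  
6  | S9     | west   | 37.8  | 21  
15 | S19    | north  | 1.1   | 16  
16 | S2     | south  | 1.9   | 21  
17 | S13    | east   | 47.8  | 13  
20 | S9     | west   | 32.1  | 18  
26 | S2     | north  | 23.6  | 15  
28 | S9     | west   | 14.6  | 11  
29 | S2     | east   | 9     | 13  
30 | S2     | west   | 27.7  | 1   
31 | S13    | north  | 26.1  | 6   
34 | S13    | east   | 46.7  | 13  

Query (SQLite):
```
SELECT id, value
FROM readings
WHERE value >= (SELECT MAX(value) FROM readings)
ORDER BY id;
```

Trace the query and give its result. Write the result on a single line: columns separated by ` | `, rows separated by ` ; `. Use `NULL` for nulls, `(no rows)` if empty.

Scalar subquery: MAX(value) over all readings rows = 47.8.
Keep rows where value >= that value.

17 | 47.8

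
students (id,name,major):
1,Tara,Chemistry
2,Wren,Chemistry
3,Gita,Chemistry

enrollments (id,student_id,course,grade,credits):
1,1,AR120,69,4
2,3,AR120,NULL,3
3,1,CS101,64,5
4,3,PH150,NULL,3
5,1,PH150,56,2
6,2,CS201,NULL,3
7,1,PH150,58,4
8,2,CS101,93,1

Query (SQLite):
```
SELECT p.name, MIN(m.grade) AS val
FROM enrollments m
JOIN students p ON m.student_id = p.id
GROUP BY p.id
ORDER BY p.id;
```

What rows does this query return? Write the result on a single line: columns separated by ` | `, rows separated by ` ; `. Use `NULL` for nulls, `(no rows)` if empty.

Join each enrollments row to its students via student_id.
Group joined rows by students.id; compute MIN(m.grade) per group.
  1: ids {1, 3, 5, 7} → MIN(m.grade)=56
  2: ids {6, 8} → MIN(m.grade)=93
  3: ids {2, 4} → MIN(m.grade)=NULL

Tara | 56 ; Wren | 93 ; Gita | NULL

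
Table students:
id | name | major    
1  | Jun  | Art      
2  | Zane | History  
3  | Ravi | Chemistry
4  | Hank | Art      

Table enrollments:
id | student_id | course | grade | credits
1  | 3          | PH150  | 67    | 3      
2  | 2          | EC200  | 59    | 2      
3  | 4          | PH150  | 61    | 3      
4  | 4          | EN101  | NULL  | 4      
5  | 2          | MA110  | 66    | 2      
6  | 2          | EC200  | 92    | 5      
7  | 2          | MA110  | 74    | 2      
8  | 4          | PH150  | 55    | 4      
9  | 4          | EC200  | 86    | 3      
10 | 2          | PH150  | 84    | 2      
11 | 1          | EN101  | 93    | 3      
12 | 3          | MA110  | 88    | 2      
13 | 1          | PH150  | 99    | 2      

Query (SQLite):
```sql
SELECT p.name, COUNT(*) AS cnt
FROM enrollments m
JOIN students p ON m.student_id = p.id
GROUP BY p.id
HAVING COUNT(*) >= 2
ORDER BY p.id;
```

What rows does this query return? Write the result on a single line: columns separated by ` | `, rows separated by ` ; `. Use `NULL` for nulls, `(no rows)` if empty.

Jun | 2 ; Zane | 5 ; Ravi | 2 ; Hank | 4

Join each enrollments row to its students via student_id.
Group joined rows by students.id; compute COUNT(*) per group.
HAVING: keep groups with count ≥ 2.
  1: ids {11, 13} → COUNT(*)=2
  2: ids {2, 5, 6, 7, 10} → COUNT(*)=5
  3: ids {1, 12} → COUNT(*)=2
  4: ids {3, 4, 8, 9} → COUNT(*)=4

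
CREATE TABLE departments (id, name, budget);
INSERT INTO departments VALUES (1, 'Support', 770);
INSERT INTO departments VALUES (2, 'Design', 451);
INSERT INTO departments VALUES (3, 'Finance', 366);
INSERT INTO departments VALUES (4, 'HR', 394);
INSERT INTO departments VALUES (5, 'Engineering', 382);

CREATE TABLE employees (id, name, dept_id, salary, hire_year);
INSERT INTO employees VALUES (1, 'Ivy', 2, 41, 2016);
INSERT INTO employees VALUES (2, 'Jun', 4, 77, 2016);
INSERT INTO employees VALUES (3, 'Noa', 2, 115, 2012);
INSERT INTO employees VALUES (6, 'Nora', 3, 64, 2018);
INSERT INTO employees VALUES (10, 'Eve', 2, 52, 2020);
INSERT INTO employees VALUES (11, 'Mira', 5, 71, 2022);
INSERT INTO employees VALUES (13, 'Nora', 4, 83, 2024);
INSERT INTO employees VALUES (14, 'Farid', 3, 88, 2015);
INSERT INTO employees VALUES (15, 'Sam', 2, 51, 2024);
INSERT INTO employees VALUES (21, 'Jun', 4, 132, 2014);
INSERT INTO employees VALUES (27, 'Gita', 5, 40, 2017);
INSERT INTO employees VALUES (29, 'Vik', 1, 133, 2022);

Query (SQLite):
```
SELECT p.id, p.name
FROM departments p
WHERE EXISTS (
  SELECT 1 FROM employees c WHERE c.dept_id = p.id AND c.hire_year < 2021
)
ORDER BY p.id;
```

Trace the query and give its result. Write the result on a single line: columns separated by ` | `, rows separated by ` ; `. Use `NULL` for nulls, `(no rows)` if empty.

2 | Design ; 3 | Finance ; 4 | HR ; 5 | Engineering

For each departments row, check whether any employees with matching dept_id has hire_year < 2021.
Keep rows where that is true.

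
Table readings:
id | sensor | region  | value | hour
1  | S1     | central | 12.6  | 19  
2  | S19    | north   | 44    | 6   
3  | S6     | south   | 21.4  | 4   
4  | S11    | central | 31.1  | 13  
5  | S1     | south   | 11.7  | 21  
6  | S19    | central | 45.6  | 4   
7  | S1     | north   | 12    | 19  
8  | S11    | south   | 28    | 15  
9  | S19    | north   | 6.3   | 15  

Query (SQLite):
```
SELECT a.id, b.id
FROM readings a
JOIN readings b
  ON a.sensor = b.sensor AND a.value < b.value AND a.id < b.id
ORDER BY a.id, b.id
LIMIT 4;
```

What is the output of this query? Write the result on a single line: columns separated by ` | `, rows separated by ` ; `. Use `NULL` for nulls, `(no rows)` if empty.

2 | 6 ; 5 | 7

Pairs (a,b) with same sensor, a.value < b.value, a.id < b.id.
sensor groups: S1:{1,5,7} S11:{4,8} S19:{2,6,9} S6:{3}
Ordered by (a.id, b.id); first 4.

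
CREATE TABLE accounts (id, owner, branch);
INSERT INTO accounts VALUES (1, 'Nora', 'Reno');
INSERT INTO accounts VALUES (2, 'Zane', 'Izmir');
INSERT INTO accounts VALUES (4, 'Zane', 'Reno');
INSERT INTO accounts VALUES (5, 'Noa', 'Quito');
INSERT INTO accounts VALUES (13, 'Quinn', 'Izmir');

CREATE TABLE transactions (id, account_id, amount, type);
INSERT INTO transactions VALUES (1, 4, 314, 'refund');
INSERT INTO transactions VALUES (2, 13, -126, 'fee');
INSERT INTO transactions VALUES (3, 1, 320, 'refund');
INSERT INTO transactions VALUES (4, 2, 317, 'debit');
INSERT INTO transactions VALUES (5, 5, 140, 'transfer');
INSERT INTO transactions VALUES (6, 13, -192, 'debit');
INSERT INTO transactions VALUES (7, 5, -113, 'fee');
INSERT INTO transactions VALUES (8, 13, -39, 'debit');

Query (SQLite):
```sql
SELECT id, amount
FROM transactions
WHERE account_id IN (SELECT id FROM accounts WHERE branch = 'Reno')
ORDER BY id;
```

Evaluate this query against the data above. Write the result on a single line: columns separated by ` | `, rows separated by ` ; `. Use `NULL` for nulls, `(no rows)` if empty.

Inner query: accounts.id where branch = 'Reno'.
Outer: keep transactions rows whose account_id is in that set.
Inner query → {1, 4}

1 | 314 ; 3 | 320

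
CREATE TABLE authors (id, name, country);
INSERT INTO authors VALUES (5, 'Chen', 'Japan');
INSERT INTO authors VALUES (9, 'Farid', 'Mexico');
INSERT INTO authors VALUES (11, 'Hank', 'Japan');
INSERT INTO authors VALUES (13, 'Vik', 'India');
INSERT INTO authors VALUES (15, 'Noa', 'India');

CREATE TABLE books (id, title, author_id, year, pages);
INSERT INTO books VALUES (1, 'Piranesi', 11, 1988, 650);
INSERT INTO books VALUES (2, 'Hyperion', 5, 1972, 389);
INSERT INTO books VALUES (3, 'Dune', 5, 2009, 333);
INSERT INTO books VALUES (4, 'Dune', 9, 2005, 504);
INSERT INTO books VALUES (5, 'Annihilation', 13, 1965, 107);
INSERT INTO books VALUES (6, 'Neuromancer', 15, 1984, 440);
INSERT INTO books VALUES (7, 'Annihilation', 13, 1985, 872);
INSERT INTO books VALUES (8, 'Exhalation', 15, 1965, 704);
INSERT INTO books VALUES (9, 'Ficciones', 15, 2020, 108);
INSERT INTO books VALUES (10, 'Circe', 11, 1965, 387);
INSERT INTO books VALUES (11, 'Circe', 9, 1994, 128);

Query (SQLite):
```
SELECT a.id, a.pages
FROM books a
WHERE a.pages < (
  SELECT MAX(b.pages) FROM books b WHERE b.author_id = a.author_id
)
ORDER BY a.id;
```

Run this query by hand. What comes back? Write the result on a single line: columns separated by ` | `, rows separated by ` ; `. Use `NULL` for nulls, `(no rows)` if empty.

3 | 333 ; 5 | 107 ; 6 | 440 ; 9 | 108 ; 10 | 387 ; 11 | 128

For each books row a, compute MAX(pages) over rows sharing a.author_id.
Keep row a if a.pages < that per-group MAX.
  author_id=5: MAX(pages) = 389
  author_id=9: MAX(pages) = 504
  author_id=11: MAX(pages) = 650
  author_id=13: MAX(pages) = 872
  author_id=15: MAX(pages) = 704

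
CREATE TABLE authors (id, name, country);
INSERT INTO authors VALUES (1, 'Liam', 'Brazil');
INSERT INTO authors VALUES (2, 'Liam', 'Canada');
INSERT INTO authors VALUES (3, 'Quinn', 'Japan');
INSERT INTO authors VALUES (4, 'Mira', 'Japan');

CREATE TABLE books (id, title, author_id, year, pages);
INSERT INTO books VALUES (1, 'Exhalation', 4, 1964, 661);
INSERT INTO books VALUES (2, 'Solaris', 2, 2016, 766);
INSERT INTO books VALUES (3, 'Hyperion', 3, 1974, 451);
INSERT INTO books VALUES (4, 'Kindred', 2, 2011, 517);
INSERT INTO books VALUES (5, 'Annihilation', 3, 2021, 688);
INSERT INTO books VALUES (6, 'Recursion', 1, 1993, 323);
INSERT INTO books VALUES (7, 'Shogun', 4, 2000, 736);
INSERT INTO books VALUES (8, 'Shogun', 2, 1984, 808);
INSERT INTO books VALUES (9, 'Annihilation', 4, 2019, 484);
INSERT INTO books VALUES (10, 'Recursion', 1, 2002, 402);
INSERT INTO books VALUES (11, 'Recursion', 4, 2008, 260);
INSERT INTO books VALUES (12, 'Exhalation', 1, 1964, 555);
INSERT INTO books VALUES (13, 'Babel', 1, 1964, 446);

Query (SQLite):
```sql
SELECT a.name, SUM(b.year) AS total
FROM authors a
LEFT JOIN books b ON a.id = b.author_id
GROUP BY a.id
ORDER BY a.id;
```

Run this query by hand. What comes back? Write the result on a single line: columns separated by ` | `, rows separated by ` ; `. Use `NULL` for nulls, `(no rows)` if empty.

LEFT JOIN keeps every authors row; unmatched ones get NULL for books columns.
Group by authors.id and compute SUM(b.year). SUM over an all-NULL group is NULL.
  1: ids {6, 10, 12, 13} → SUM(b.year)=7923
  2: ids {2, 4, 8} → SUM(b.year)=6011
  3: ids {3, 5} → SUM(b.year)=3995
  4: ids {1, 7, 9, 11} → SUM(b.year)=7991

Liam | 7923 ; Liam | 6011 ; Quinn | 3995 ; Mira | 7991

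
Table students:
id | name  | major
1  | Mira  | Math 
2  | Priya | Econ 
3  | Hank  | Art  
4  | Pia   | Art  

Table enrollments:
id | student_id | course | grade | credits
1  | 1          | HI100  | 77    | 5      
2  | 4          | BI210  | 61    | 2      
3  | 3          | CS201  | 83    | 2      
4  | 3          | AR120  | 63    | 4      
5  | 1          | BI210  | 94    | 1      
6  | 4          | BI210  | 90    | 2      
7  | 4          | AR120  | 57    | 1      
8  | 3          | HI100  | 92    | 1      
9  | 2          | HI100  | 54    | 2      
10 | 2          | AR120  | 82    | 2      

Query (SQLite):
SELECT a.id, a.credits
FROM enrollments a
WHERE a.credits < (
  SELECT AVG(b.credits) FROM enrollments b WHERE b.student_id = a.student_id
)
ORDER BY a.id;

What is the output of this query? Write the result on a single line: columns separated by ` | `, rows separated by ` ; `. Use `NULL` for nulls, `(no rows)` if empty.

For each enrollments row a, compute AVG(credits) over rows sharing a.student_id.
Keep row a if a.credits < that per-group AVG.
  student_id=1: AVG(credits) = 3.0
  student_id=2: AVG(credits) = 2.0
  student_id=3: AVG(credits) = 2.333333
  student_id=4: AVG(credits) = 1.666667

3 | 2 ; 5 | 1 ; 7 | 1 ; 8 | 1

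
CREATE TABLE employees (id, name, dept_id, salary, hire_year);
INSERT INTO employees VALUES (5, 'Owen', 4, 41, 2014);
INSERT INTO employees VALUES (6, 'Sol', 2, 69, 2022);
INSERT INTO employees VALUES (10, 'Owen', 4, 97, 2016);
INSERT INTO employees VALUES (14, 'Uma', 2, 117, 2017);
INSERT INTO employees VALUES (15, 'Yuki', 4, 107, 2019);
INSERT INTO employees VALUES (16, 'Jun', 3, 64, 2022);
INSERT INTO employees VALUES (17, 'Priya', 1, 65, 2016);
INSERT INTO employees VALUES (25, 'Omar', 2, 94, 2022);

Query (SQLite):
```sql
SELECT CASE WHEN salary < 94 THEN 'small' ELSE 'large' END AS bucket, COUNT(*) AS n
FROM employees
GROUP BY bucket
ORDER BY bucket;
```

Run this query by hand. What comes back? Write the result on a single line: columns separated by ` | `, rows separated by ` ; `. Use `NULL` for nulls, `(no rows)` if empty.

large | 4 ; small | 4

Bucket rows by salary < 94 → 'small' else 'large'; count each bucket.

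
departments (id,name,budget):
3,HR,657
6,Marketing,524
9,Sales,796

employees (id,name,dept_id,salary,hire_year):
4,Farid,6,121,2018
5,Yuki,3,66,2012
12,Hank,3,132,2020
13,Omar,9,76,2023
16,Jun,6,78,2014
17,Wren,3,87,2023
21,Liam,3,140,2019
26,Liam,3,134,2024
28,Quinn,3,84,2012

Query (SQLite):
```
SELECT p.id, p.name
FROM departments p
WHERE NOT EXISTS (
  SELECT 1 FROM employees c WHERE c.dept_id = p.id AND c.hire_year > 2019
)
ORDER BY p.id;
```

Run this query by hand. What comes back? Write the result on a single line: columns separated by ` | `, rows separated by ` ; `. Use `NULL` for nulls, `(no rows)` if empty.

For each departments row, check whether any employees with matching dept_id has hire_year > 2019.
Keep rows where that is false.

6 | Marketing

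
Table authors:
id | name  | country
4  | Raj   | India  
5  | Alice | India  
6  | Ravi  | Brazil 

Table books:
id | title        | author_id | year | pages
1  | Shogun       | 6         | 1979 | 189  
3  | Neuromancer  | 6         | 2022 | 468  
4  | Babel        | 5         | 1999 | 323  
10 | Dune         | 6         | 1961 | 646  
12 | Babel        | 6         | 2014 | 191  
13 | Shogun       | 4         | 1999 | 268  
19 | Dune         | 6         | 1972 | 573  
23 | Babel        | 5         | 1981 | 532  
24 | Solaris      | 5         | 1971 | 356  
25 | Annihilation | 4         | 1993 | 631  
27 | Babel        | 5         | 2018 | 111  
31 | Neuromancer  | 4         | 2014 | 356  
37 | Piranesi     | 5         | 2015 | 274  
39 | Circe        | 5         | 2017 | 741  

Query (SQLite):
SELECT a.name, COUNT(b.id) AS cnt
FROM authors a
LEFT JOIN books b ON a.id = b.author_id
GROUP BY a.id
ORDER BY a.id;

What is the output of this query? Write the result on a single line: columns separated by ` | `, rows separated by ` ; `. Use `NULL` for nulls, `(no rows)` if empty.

LEFT JOIN keeps every authors row; unmatched ones get NULL for books columns.
Group by authors.id and compute COUNT(b.id). COUNT(col) of an all-NULL group is 0.
  4: ids {13, 25, 31} → COUNT(b.id)=3
  5: ids {4, 23, 24, 27, 37, 39} → COUNT(b.id)=6
  6: ids {1, 3, 10, 12, 19} → COUNT(b.id)=5

Raj | 3 ; Alice | 6 ; Ravi | 5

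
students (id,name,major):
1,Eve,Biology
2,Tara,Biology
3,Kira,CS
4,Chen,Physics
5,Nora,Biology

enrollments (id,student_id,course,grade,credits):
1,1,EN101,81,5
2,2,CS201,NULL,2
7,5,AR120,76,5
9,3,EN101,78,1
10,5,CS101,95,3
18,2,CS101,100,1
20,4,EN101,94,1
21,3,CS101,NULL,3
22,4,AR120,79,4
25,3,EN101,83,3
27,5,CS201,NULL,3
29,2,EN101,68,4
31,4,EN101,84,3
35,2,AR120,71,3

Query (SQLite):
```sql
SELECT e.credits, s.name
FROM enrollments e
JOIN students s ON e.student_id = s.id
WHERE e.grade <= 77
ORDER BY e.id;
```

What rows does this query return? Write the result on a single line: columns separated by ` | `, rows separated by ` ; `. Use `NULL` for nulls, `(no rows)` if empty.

Each enrollments row matches the students row where student_id = students.id.
Then keep rows with e.grade <= 77.

5 | Nora ; 4 | Tara ; 3 | Tara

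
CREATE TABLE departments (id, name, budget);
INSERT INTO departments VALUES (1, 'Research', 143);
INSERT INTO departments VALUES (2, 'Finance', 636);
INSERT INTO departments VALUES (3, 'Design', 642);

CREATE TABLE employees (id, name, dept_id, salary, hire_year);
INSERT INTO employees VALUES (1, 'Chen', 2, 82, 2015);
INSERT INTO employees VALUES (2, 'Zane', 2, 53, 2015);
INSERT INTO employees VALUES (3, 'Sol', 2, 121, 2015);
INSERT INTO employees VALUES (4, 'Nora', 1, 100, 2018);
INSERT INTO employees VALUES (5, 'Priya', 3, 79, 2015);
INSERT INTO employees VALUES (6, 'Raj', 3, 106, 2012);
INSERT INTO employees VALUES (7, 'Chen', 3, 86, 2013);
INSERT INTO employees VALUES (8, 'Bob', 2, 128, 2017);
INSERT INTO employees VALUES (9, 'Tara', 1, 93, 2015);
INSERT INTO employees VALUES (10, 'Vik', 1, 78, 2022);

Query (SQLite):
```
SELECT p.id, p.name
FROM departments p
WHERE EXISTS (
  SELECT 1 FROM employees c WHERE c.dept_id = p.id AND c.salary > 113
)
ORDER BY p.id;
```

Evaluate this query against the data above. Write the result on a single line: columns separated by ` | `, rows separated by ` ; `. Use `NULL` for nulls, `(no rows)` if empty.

2 | Finance

For each departments row, check whether any employees with matching dept_id has salary > 113.
Keep rows where that is true.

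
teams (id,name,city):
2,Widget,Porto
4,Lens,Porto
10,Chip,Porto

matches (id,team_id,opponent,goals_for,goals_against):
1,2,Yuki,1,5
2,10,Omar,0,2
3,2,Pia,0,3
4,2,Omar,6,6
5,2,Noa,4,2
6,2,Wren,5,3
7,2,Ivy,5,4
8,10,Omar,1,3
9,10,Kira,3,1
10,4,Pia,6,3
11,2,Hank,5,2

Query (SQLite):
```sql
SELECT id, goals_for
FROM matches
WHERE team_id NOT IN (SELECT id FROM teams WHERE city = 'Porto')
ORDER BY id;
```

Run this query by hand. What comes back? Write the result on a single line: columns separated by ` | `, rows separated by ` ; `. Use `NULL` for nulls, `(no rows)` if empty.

(no rows)

Inner query: teams.id where city = 'Porto'.
Outer: keep matches rows whose team_id is not in that set.
Inner query → {2, 4, 10}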